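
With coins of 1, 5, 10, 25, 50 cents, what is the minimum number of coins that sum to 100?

2

100 − 2×50→0
Total coins = 2 = 2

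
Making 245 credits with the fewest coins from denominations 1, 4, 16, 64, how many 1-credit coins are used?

245 − 3×64→53 − 3×16→5 − 1×4→1 − 1×1→0
Count of 1: 1

1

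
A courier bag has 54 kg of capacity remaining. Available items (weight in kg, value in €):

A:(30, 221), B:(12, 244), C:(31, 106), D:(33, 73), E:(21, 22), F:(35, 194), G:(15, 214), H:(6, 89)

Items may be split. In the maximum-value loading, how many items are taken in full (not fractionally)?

Ratios (sorted): B 20.33, H 14.83, G 14.27, A 7.37, F 5.54, C 3.42, D 2.21, E 1.05
take B (12 @ 244); take H (6 @ 89); take G (15 @ 214); take 21/30 of A → 154.70. Capacity used 54/54.
3 item(s) taken whole; one partial (take 21/30 of A).

3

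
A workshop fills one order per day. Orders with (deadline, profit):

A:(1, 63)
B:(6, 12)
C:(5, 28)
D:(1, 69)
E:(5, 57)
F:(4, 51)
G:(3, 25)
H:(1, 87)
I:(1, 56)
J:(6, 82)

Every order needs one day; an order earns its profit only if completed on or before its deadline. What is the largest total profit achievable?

330

Sort by profit descending; place each in the latest free slot ≤ its deadline.
By profit: H(d1,87), J(d6,82), D(d1,69), A(d1,63), E(d5,57), I(d1,56), F(d4,51), C(d5,28), G(d3,25), B(d6,12)
H→slot 1; J→slot 6; D skipped; A skipped; E→slot 5; I skipped; F→slot 4; C→slot 3; G→slot 2; B skipped.
Profit = 87 + 25 + 28 + 51 + 57 + 82 = 330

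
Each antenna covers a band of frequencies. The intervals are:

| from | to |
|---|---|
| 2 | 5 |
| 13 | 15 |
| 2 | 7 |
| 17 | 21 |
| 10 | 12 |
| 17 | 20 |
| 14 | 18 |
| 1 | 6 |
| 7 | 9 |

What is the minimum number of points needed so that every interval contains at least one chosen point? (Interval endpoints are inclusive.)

5

Process intervals by earliest right end; each time one isn't hit yet, stab at its right endpoint.
Sorted: [2,5] [1,6] [2,7] [7,9] [10,12] [13,15] [14,18] [17,20] [17,21]
{[2,5],[1,6],[2,7]} hit by 5; {[7,9]} hit by 9; {[10,12]} hit by 12; {[13,15],[14,18]} hit by 15; {[17,20],[17,21]} hit by 20.
Points: 5, 9, 12, 15, 20 (5 total).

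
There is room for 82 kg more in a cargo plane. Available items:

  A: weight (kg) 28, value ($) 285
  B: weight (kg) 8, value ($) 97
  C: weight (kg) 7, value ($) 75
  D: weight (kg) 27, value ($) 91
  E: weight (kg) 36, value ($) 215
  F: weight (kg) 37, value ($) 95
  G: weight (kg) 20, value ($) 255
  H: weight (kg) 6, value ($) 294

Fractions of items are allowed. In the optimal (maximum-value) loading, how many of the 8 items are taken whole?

5

Order: H (294/6=49.00) > G (255/20=12.75) > B (97/8=12.12) > C (75/7=10.71) > A (285/28=10.18) > E (215/36=5.97) > D (91/27=3.37) > F (95/37=2.57)
Fill: take H (6 @ 294) → take G (20 @ 255) → take B (8 @ 97) → take C (7 @ 75) → take A (28 @ 285) → take 13/36 of E → 77.64; 82/82 used.
5 item(s) taken whole; one partial (take 13/36 of E).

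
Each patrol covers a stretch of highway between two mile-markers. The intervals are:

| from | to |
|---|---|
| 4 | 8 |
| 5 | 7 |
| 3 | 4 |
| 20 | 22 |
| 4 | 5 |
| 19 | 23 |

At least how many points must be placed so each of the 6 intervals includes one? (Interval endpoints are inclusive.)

3

Sort by right endpoint; whenever an interval is uncovered, place a point at its right end.
Sorted: [3,4] [4,5] [5,7] [4,8] [20,22] [19,23]
{[3,4],[4,5]} hit by 4; {[5,7],[4,8]} hit by 7; {[20,22],[19,23]} hit by 22.
Points: 4, 7, 22 (3 total).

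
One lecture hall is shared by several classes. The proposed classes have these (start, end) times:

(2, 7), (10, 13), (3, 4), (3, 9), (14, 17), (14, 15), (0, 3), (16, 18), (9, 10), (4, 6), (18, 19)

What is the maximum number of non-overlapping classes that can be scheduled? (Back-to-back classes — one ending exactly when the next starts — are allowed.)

By end time: (0,3), (3,4), (4,6), (2,7), (3,9), (9,10), (10,13), (14,15), (14,17), (16,18), (18,19).
Pick (0,3); next start ≥ 3 → (3,4); next start ≥ 4 → (4,6); next start ≥ 6 → (9,10); next start ≥ 10 → (10,13); next start ≥ 13 → (14,15); next start ≥ 15 → (16,18); next start ≥ 18 → (18,19).
Selected 8 classes.

8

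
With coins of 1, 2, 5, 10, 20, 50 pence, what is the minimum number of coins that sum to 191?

Greedy: take as many of the largest coin as possible, then repeat with the remainder.
191 − 3×50→41 − 2×20→1 − 1×1→0
Total coins = 3 + 2 + 1 = 6

6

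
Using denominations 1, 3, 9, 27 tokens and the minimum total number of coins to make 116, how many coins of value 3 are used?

2

Greedy: take as many of the largest coin as possible, then repeat with the remainder.
116 − 4×27→8 − 2×3→2 − 2×1→0
Count of 3: 2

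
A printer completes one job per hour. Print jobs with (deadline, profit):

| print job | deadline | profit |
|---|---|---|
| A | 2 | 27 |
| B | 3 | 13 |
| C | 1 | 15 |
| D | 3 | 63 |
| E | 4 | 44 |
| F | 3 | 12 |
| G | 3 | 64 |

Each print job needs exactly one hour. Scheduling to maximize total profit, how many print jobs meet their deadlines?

Profit order: G=64 D=63 E=44 A=27 C=15 B=13 F=12
Assign: G→slot 3, D→slot 2, E→slot 4, A→slot 1, C skipped, B skipped, F skipped.
Slots: [1:A] [2:D] [3:G] [4:E]
4 of 7 scheduled.

4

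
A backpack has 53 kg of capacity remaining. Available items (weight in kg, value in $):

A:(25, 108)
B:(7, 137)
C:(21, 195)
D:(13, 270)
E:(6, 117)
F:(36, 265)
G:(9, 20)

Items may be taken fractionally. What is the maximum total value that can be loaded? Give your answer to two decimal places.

Greedy by value/weight ratio, highest first.
Ratios (sorted): D 20.77, B 19.57, E 19.50, C 9.29, F 7.36, A 4.32, G 2.22
take D (13 @ 270); take B (7 @ 137); take E (6 @ 117); take C (21 @ 195); take 6/36 of F → 44.17. Capacity used 53/53.
Total value = 763.17

763.17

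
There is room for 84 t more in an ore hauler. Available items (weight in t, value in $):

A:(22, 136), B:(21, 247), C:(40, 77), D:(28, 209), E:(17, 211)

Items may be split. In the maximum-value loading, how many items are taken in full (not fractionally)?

Greedy by value/weight ratio, highest first.
Order: E (211/17=12.41) > B (247/21=11.76) > D (209/28=7.46) > A (136/22=6.18) > C (77/40=1.93)
Fill: take E (17 @ 211) → take B (21 @ 247) → take D (28 @ 209) → take 18/22 of A → 111.27; 84/84 used.
3 item(s) taken whole; one partial (take 18/22 of A).

3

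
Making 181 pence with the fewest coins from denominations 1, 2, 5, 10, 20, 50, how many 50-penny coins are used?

Use the largest denomination that fits, subtract, and repeat.
181 = 3×50 + 1×20 + 1×10 + 1×1
Count of 50: 3

3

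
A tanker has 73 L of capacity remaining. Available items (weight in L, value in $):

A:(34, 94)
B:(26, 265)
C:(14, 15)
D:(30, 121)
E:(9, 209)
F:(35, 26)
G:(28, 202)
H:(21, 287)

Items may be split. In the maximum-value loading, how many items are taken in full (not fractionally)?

Ratios (sorted): E 23.22, H 13.67, B 10.19, G 7.21, D 4.03, A 2.76, C 1.07, F 0.74
take E (9 @ 209); take H (21 @ 287); take B (26 @ 265); take 17/28 of G → 122.64. Capacity used 73/73.
3 item(s) taken whole; one partial (take 17/28 of G).

3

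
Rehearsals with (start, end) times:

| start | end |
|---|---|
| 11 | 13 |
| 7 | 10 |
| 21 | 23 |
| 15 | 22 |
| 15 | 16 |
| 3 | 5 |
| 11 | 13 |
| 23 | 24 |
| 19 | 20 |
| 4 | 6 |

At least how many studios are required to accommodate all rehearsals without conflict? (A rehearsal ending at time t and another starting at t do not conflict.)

The answer is the maximum number of intervals overlapping at any instant.
starts: [3, 4, 7, 11, 11, 15, 15, 19, 21, 23]
ends:   [5, 6, 10, 13, 13, 16, 20, 22, 23, 24]
s3→1 s4→2  — peak 2.

2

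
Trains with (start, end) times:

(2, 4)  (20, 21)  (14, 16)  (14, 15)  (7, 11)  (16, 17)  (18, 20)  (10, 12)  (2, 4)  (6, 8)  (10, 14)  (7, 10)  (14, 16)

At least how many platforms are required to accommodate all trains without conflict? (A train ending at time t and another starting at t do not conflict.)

Count concurrent intervals with a sweep; the peak is the room count.
Events (time:±→running): 2:+→1 2:+→2 4:-→1 4:-→0 6:+→1 7:+→2 7:+→3 … peak 3.

3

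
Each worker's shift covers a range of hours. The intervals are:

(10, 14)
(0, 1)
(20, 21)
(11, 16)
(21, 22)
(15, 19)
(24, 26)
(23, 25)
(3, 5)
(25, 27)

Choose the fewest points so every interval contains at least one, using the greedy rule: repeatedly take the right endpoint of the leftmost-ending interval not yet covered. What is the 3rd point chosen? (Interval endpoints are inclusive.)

Sorted: [0,1] [3,5] [10,14] [11,16] [15,19] [20,21] [21,22] [23,25] [24,26] [25,27]
{[0,1]} hit by 1; {[3,5]} hit by 5; {[10,14],[11,16]} hit by 14; {[15,19]} hit by 19; {[20,21],[21,22]} hit by 21; {[23,25],[24,26],[25,27]} hit by 25.
Points: 1, 5, 14, 19, 21, 25 (6 total).

14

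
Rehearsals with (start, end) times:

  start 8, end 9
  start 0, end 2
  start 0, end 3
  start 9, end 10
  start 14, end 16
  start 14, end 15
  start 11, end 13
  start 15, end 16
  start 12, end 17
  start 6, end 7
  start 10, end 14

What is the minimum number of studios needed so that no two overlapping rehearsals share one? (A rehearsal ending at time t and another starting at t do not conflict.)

Count concurrent intervals with a sweep; the peak is the room count.
Events (time:±→running): 0:+→1 0:+→2 2:-→1 3:-→0 6:+→1 7:-→0 8:+→1 9:-→0 9:+→1 10:-→0 10:+→1 11:+→2 12:+→3 … peak 3.

3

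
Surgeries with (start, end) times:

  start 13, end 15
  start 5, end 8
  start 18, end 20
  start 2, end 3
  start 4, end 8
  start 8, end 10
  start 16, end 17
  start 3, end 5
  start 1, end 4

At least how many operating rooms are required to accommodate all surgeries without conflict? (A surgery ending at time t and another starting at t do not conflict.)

Count concurrent intervals with a sweep; the peak is the room count.
starts: [1, 2, 3, 4, 5, 8, 13, 16, 18]
ends:   [3, 4, 5, 8, 8, 10, 15, 17, 20]
s1→1 s2→2  — peak 2.

2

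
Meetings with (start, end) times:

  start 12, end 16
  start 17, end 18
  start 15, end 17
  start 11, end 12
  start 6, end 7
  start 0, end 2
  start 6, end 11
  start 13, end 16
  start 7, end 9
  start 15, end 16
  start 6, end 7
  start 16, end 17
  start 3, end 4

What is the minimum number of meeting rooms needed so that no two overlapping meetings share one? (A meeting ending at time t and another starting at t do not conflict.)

4

Count concurrent intervals with a sweep; the peak is the room count.
Events (time:±→running): 0:+→1 2:-→0 3:+→1 4:-→0 6:+→1 6:+→2 6:+→3 7:-→2 7:-→1 7:+→2 9:-→1 11:-→0 11:+→1 12:-→0 12:+→1 13:+→2 15:+→3 15:+→4 … peak 4.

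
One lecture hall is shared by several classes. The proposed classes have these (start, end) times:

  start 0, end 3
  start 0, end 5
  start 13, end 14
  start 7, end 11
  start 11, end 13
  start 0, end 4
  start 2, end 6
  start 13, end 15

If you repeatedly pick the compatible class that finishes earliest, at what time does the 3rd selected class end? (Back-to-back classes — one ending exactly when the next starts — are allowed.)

13

Sorted by end: (0,3)  (0,4)  (0,5)  (2,6)  (7,11)  (11,13)  (13,14)  (13,15)
take (0,3); skip (2,6); take (7,11); take (11,13); take (13,14).
Selected: (0,3) (7,11) (11,13) (13,14)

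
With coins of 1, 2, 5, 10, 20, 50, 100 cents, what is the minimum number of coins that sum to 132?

4

Greedy: take as many of the largest coin as possible, then repeat with the remainder.
132 = 1×100 + 1×20 + 1×10 + 1×2
Total coins = 1 + 1 + 1 + 1 = 4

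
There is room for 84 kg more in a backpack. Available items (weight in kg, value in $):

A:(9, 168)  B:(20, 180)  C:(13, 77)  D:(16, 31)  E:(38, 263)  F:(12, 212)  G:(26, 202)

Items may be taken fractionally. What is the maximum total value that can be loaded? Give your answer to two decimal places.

879.66

Order: A (168/9=18.67) > F (212/12=17.67) > B (180/20=9.00) > G (202/26=7.77) > E (263/38=6.92) > C (77/13=5.92) > D (31/16=1.94)
Fill: take A (9 @ 168) → take F (12 @ 212) → take B (20 @ 180) → take G (26 @ 202) → take 17/38 of E → 117.66; 84/84 used.
Total value = 879.66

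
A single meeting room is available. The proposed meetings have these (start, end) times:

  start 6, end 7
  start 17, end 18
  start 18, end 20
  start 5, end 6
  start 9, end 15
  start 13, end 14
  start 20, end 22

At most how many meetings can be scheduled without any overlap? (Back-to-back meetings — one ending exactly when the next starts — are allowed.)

Sorted by end: (5,6)  (6,7)  (13,14)  (9,15)  (17,18)  (18,20)  (20,22)
take (5,6); take (6,7); take (13,14); take (17,18); take (18,20); take (20,22).
Selected 6 meetings.

6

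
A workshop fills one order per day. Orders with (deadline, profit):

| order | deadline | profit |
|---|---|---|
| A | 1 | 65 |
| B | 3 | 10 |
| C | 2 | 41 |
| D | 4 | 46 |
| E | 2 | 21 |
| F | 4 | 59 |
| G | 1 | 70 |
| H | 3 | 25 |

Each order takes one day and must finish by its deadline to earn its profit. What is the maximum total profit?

By profit: G(d1,70), A(d1,65), F(d4,59), D(d4,46), C(d2,41), H(d3,25), E(d2,21), B(d3,10)
G→slot 1; A skipped; F→slot 4; D→slot 3; C→slot 2; H skipped; E skipped; B skipped.
Profit = 70 + 41 + 46 + 59 = 216

216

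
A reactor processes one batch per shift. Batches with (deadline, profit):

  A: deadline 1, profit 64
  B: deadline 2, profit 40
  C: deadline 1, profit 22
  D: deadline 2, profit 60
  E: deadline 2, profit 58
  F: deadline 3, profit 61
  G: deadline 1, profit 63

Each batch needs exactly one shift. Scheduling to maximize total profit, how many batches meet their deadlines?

Sort by profit descending; place each in the latest free slot ≤ its deadline.
Profit order: A=64 G=63 F=61 D=60 E=58 B=40 C=22
Assign: A→slot 1, G skipped, F→slot 3, D→slot 2, E skipped, B skipped, C skipped.
Slots: [1:A] [2:D] [3:F]
3 of 7 scheduled.

3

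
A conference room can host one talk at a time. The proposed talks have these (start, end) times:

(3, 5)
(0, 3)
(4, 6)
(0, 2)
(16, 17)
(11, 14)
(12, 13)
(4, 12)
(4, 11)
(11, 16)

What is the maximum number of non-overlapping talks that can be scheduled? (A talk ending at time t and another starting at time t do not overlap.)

Order by finish time; keep every interval that doesn't clash with the previous kept one.
Sorted by end: (0,2)  (0,3)  (3,5)  (4,6)  (4,11)  (4,12)  (12,13)  (11,14)  (11,16)  (16,17)
take (0,2); skip (0,3); take (3,5); skip (4,6); take (12,13); skip (11,14); skip (11,16); take (16,17).
Selected 4 talks.

4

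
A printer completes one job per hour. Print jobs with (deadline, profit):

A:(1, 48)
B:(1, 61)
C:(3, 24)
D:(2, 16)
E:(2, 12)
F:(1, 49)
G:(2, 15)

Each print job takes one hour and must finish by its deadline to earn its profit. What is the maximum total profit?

By profit: B(d1,61), F(d1,49), A(d1,48), C(d3,24), D(d2,16), G(d2,15), E(d2,12)
B→slot 1; F skipped; A skipped; C→slot 3; D→slot 2; G skipped; E skipped.
Profit = 61 + 16 + 24 = 101

101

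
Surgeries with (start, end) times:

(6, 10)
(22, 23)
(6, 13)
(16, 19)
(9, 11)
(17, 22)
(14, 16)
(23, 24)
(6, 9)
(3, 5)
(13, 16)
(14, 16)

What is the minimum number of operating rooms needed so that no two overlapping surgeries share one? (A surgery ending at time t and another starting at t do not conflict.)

Count concurrent intervals with a sweep; the peak is the room count.
starts: [3, 6, 6, 6, 9, 13, 14, 14, 16, 17, 22, 23]
ends:   [5, 9, 10, 11, 13, 16, 16, 16, 19, 22, 23, 24]
s3→1 e5→0 s6→1 s6→2 s6→3  — peak 3.

3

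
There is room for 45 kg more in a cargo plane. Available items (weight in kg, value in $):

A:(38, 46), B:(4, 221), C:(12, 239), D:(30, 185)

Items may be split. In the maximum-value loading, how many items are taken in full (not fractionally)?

Sort by value per unit weight and fill in that order.
Order: B (221/4=55.25) > C (239/12=19.92) > D (185/30=6.17) > A (46/38=1.21)
Fill: take B (4 @ 221) → take C (12 @ 239) → take 29/30 of D → 178.83; 45/45 used.
2 item(s) taken whole; one partial (take 29/30 of D).

2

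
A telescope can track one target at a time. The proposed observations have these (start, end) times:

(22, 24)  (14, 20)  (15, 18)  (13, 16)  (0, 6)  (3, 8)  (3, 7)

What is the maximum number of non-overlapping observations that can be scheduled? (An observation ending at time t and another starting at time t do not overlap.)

Sorted by end: (0,6)  (3,7)  (3,8)  (13,16)  (15,18)  (14,20)  (22,24)
take (0,6); skip (3,8); take (13,16); take (22,24).
Selected 3 observations.

3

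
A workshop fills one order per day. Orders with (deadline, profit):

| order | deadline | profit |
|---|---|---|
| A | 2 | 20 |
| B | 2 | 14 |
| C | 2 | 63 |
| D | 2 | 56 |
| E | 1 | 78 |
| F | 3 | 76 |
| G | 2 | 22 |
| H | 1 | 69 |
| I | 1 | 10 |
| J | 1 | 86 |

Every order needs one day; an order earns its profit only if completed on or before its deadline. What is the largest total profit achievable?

225

Sort by profit descending; place each in the latest free slot ≤ its deadline.
By profit: J(d1,86), E(d1,78), F(d3,76), H(d1,69), C(d2,63), D(d2,56), G(d2,22), A(d2,20), B(d2,14), I(d1,10)
J→slot 1; E skipped; F→slot 3; H skipped; C→slot 2; D skipped; G skipped; A skipped; B skipped; I skipped.
Profit = 86 + 63 + 76 = 225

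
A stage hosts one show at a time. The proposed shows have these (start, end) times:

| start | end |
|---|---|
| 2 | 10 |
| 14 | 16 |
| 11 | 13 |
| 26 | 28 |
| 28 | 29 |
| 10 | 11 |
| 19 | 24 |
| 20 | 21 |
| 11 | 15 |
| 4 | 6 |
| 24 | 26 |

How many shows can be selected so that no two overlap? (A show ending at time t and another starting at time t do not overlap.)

8

Sort by end time and greedily take each interval whose start is ≥ the last chosen end.
Sorted by end: (4,6)  (2,10)  (10,11)  (11,13)  (11,15)  (14,16)  (20,21)  (19,24)  (24,26)  (26,28)  (28,29)
take (4,6); take (10,11); take (11,13); take (14,16); take (20,21); skip (19,24); take (24,26); take (26,28); take (28,29).
Selected 8 shows.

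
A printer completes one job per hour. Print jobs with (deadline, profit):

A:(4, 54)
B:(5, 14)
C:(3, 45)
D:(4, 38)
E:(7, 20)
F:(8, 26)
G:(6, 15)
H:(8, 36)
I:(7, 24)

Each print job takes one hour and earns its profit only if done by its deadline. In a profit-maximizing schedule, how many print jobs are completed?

By profit: A(d4,54), C(d3,45), D(d4,38), H(d8,36), F(d8,26), I(d7,24), E(d7,20), G(d6,15), B(d5,14)
A→slot 4; C→slot 3; D→slot 2; H→slot 8; F→slot 7; I→slot 6; E→slot 5; G→slot 1; B skipped.
8 of 9 scheduled.

8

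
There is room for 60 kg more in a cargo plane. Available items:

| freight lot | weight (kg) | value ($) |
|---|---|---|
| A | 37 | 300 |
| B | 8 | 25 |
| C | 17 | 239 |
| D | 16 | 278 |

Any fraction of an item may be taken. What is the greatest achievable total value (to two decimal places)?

735.92

Order: D (278/16=17.38) > C (239/17=14.06) > A (300/37=8.11) > B (25/8=3.12)
Fill: take D (16 @ 278) → take C (17 @ 239) → take 27/37 of A → 218.92; 60/60 used.
Total value = 735.92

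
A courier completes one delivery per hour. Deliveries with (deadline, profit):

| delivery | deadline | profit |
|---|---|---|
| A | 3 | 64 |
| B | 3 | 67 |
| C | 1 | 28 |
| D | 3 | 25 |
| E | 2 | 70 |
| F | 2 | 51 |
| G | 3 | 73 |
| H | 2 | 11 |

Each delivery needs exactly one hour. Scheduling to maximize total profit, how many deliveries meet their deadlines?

Take jobs in profit order; each goes to the latest open slot no later than its deadline.
By profit: G(d3,73), E(d2,70), B(d3,67), A(d3,64), F(d2,51), C(d1,28), D(d3,25), H(d2,11)
G→slot 3; E→slot 2; B→slot 1; A skipped; F skipped; C skipped; D skipped; H skipped.
3 of 8 scheduled.

3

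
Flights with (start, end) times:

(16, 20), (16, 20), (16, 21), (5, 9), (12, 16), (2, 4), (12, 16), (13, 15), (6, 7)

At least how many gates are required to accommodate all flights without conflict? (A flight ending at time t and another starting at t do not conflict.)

3

Events (time:±→running): 2:+→1 4:-→0 5:+→1 6:+→2 7:-→1 9:-→0 12:+→1 12:+→2 13:+→3 … peak 3.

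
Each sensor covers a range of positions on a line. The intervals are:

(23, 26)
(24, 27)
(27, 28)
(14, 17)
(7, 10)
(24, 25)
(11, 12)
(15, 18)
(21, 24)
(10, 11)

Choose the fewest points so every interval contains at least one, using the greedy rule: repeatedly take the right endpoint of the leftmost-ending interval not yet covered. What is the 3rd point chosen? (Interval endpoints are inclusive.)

17

Sort by right endpoint; whenever an interval is uncovered, place a point at its right end.
Sorted: [7,10] [10,11] [11,12] [14,17] [15,18] [21,24] [24,25] [23,26] [24,27] [27,28]
{[7,10],[10,11]} hit by 10; {[11,12]} hit by 12; {[14,17],[15,18]} hit by 17; {[21,24],[24,25],[23,26],[24,27]} hit by 24; {[27,28]} hit by 28.
Points: 10, 12, 17, 24, 28 (5 total).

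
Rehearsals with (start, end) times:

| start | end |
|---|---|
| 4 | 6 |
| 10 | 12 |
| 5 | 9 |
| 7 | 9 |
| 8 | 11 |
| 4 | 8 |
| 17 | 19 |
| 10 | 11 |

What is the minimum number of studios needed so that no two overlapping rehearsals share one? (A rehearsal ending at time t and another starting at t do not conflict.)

Count concurrent intervals with a sweep; the peak is the room count.
starts: [4, 4, 5, 7, 8, 10, 10, 17]
ends:   [6, 8, 9, 9, 11, 11, 12, 19]
s4→1 s4→2 s5→3  — peak 3.

3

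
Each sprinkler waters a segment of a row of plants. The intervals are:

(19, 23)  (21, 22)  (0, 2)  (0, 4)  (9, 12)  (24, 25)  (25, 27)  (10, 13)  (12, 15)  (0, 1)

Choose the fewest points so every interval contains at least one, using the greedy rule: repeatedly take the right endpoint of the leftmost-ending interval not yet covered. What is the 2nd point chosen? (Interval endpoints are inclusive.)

Sorted: [0,1] [0,2] [0,4] [9,12] [10,13] [12,15] [21,22] [19,23] [24,25] [25,27]
{[0,1],[0,2],[0,4]} hit by 1; {[9,12],[10,13],[12,15]} hit by 12; {[21,22],[19,23]} hit by 22; {[24,25],[25,27]} hit by 25.
Points: 1, 12, 22, 25 (4 total).

12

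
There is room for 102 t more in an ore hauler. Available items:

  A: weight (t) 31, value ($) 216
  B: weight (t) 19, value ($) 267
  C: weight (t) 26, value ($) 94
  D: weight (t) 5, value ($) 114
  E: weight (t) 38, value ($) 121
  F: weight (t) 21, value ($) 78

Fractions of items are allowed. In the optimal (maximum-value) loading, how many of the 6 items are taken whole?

Ratios (sorted): D 22.80, B 14.05, A 6.97, F 3.71, C 3.62, E 3.18
take D (5 @ 114); take B (19 @ 267); take A (31 @ 216); take F (21 @ 78); take C (26 @ 94). Capacity used 102/102.
5 item(s) taken whole.

5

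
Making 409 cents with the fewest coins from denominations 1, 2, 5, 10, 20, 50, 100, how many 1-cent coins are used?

409 = 4×100 + 1×5 + 2×2
Count of 1: 0

0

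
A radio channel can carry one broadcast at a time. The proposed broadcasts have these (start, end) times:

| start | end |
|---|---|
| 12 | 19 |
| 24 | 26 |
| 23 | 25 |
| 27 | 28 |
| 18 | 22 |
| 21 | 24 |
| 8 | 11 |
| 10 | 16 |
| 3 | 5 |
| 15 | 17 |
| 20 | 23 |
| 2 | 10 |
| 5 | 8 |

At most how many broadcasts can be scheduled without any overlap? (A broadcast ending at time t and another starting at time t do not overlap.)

7

Greedy by earliest finish: after sorting by end time, pick each interval compatible with the last pick.
Sorted by end: (3,5)  (5,8)  (2,10)  (8,11)  (10,16)  (15,17)  (12,19)  (18,22)  (20,23)  (21,24)  (23,25)  (24,26)  (27,28)
take (3,5); take (5,8); take (8,11); skip (10,16); take (15,17); skip (12,19); take (18,22); skip (20,23); take (23,25); skip (24,26); take (27,28).
Selected 7 broadcasts.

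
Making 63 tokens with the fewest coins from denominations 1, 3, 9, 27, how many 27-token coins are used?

Use the largest denomination that fits, subtract, and repeat.
63 − 2×27→9 − 1×9→0
Count of 27: 2

2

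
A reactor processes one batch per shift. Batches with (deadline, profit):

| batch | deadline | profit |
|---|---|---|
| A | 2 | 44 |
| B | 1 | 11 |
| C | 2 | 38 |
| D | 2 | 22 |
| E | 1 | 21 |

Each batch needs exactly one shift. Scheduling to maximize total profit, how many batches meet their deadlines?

2

Take jobs in profit order; each goes to the latest open slot no later than its deadline.
By profit: A(d2,44), C(d2,38), D(d2,22), E(d1,21), B(d1,11)
A→slot 2; C→slot 1; D skipped; E skipped; B skipped.
2 of 5 scheduled.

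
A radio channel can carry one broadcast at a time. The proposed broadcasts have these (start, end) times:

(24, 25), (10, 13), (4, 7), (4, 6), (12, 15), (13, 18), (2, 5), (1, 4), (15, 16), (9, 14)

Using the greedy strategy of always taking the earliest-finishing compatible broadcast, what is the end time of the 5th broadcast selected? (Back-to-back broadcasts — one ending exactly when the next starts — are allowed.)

25

By end time: (1,4), (2,5), (4,6), (4,7), (10,13), (9,14), (12,15), (15,16), (13,18), (24,25).
Pick (1,4); next start ≥ 4 → (4,6); next start ≥ 6 → (10,13); next start ≥ 13 → (15,16); next start ≥ 16 → (24,25).
Selected: (1,4) (4,6) (10,13) (15,16) (24,25)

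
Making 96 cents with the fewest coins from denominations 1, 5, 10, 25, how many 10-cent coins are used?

96 = 3×25 + 2×10 + 1×1
Count of 10: 2

2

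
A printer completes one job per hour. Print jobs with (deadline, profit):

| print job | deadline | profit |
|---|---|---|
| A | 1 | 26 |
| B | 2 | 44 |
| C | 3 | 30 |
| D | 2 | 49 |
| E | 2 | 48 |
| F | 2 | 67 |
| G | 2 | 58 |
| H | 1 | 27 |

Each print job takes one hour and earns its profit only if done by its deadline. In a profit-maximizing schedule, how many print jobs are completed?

Sort by profit descending; place each in the latest free slot ≤ its deadline.
Profit order: F=67 G=58 D=49 E=48 B=44 C=30 H=27 A=26
Assign: F→slot 2, G→slot 1, D skipped, E skipped, B skipped, C→slot 3, H skipped, A skipped.
Slots: [1:G] [2:F] [3:C]
3 of 8 scheduled.

3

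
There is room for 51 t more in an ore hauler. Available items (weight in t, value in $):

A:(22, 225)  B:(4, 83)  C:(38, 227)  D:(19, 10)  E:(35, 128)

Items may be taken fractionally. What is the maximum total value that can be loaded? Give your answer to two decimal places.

Ratios (sorted): B 20.75, A 10.23, C 5.97, E 3.66, D 0.53
take B (4 @ 83); take A (22 @ 225); take 25/38 of C → 149.34. Capacity used 51/51.
Total value = 457.34

457.34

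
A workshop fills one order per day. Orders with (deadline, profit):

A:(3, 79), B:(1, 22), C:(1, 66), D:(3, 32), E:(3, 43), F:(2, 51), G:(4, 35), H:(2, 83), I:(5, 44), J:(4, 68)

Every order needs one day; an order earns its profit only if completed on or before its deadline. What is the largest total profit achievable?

340

Take jobs in profit order; each goes to the latest open slot no later than its deadline.
Profit order: H=83 A=79 J=68 C=66 F=51 I=44 E=43 G=35 D=32 B=22
Assign: H→slot 2, A→slot 3, J→slot 4, C→slot 1, F skipped, I→slot 5, E skipped, G skipped, D skipped, B skipped.
Slots: [1:C] [2:H] [3:A] [4:J] [5:I]
Profit = 66 + 83 + 79 + 68 + 44 = 340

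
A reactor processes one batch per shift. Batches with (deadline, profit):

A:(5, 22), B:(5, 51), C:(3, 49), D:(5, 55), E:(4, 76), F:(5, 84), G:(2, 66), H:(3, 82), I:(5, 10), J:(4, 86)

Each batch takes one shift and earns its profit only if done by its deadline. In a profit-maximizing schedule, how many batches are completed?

Profit order: J=86 F=84 H=82 E=76 G=66 D=55 B=51 C=49 A=22 I=10
Assign: J→slot 4, F→slot 5, H→slot 3, E→slot 2, G→slot 1, D skipped, B skipped, C skipped, A skipped, I skipped.
Slots: [1:G] [2:E] [3:H] [4:J] [5:F]
5 of 10 scheduled.

5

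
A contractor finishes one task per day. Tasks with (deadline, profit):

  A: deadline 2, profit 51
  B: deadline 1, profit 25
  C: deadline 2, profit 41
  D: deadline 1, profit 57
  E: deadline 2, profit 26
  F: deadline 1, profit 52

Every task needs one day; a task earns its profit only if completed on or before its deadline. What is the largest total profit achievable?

Sort by profit descending; place each in the latest free slot ≤ its deadline.
By profit: D(d1,57), F(d1,52), A(d2,51), C(d2,41), E(d2,26), B(d1,25)
D→slot 1; F skipped; A→slot 2; C skipped; E skipped; B skipped.
Profit = 57 + 51 = 108

108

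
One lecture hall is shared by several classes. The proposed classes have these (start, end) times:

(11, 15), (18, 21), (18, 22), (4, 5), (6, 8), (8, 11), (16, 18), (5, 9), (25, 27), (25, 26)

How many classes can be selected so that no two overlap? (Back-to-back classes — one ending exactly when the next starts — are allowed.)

Sort by end time and greedily take each interval whose start is ≥ the last chosen end.
By end time: (4,5), (6,8), (5,9), (8,11), (11,15), (16,18), (18,21), (18,22), (25,26), (25,27).
Pick (4,5); next start ≥ 5 → (6,8); next start ≥ 8 → (8,11); next start ≥ 11 → (11,15); next start ≥ 15 → (16,18); next start ≥ 18 → (18,21); next start ≥ 21 → (25,26).
Selected 7 classes.

7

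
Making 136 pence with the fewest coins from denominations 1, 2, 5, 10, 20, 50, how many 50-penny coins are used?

2

136 − 2×50→36 − 1×20→16 − 1×10→6 − 1×5→1 − 1×1→0
Count of 50: 2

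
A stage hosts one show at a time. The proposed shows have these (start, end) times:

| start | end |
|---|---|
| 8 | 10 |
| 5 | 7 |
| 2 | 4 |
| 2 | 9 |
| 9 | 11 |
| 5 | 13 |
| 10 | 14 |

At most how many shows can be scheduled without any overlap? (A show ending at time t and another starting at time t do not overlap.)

4

Order by finish time; keep every interval that doesn't clash with the previous kept one.
By end time: (2,4), (5,7), (2,9), (8,10), (9,11), (5,13), (10,14).
Pick (2,4); next start ≥ 4 → (5,7); next start ≥ 7 → (8,10); next start ≥ 10 → (10,14).
Selected 4 shows.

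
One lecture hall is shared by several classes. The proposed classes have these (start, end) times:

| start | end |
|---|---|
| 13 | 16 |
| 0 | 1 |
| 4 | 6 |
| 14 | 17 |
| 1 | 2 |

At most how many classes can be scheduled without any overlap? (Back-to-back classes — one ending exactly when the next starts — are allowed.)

Order by finish time; keep every interval that doesn't clash with the previous kept one.
By end time: (0,1), (1,2), (4,6), (13,16), (14,17).
Pick (0,1); next start ≥ 1 → (1,2); next start ≥ 2 → (4,6); next start ≥ 6 → (13,16).
Selected 4 classes.

4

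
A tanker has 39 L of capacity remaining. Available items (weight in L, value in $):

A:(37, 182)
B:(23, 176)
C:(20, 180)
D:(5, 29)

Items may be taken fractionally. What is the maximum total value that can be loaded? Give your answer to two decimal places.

Sort by value per unit weight and fill in that order.
Ratios (sorted): C 9.00, B 7.65, D 5.80, A 4.92
take C (20 @ 180); take 19/23 of B → 145.39. Capacity used 39/39.
Total value = 325.39

325.39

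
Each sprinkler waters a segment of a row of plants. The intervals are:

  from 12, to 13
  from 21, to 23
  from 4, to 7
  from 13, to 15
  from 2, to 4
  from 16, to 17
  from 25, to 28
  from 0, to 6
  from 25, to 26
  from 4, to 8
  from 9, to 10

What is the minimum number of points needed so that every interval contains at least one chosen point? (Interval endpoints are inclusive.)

Sort by right endpoint; whenever an interval is uncovered, place a point at its right end.
By right end: [2,4]  [0,6]  [4,7]  [4,8]  [9,10]  [12,13]  [13,15]  [16,17]  [21,23]  [25,26]  [25,28]
[2,4] uncovered → point at 4; [9,10] uncovered → point at 10; [12,13] uncovered → point at 13; [16,17] uncovered → point at 17; [21,23] uncovered → point at 23; [25,26] uncovered → point at 26.
Points: 4, 10, 13, 17, 23, 26 (6 total).

6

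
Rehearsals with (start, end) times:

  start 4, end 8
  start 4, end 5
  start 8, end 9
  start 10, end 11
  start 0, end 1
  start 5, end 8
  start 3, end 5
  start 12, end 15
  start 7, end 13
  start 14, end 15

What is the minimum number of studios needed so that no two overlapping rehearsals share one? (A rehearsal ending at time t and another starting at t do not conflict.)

3

Count concurrent intervals with a sweep; the peak is the room count.
Events (time:±→running): 0:+→1 1:-→0 3:+→1 4:+→2 4:+→3 … peak 3.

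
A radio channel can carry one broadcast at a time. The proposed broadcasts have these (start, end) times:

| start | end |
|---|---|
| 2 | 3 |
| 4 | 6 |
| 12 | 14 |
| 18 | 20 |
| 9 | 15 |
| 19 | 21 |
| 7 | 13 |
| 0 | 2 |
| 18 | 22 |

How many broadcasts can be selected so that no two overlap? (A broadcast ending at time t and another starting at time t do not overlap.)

5

Order by finish time; keep every interval that doesn't clash with the previous kept one.
Sorted by end: (0,2)  (2,3)  (4,6)  (7,13)  (12,14)  (9,15)  (18,20)  (19,21)  (18,22)
take (0,2); take (2,3); take (4,6); take (7,13); skip (12,14); take (18,20); skip (18,22).
Selected 5 broadcasts.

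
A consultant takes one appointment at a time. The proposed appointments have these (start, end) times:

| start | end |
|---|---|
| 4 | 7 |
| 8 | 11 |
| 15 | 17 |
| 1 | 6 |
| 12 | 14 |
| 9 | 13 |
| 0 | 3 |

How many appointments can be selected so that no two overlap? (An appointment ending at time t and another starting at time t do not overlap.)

Sorted by end: (0,3)  (1,6)  (4,7)  (8,11)  (9,13)  (12,14)  (15,17)
take (0,3); take (4,7); take (8,11); take (12,14); take (15,17).
Selected 5 appointments.

5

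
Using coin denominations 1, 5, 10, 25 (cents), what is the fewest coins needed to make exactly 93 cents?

8

Greedy: take as many of the largest coin as possible, then repeat with the remainder.
93 − 3×25→18 − 1×10→8 − 1×5→3 − 3×1→0
Total coins = 3 + 1 + 1 + 3 = 8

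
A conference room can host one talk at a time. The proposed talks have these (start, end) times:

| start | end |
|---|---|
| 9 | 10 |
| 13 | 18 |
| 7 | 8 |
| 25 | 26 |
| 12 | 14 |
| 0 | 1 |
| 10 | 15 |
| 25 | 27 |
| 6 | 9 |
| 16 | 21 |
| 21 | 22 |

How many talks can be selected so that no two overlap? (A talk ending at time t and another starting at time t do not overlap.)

By end time: (0,1), (7,8), (6,9), (9,10), (12,14), (10,15), (13,18), (16,21), (21,22), (25,26), (25,27).
Pick (0,1); next start ≥ 1 → (7,8); next start ≥ 8 → (9,10); next start ≥ 10 → (12,14); next start ≥ 14 → (16,21); next start ≥ 21 → (21,22); next start ≥ 22 → (25,26).
Selected 7 talks.

7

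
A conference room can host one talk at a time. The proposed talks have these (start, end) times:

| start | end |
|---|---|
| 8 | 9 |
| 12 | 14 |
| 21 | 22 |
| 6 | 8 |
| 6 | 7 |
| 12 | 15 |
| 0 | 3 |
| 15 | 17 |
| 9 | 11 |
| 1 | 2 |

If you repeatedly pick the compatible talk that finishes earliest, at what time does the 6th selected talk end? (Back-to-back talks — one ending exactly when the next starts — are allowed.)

By end time: (1,2), (0,3), (6,7), (6,8), (8,9), (9,11), (12,14), (12,15), (15,17), (21,22).
Pick (1,2); next start ≥ 2 → (6,7); next start ≥ 7 → (8,9); next start ≥ 9 → (9,11); next start ≥ 11 → (12,14); next start ≥ 14 → (15,17); next start ≥ 17 → (21,22).
Selected: (1,2) (6,7) (8,9) (9,11) (12,14) (15,17) (21,22)

17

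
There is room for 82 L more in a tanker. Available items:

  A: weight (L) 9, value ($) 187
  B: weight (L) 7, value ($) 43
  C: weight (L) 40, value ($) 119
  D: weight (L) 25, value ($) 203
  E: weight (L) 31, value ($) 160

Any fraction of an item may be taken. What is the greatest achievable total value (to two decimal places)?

622.75

Ratios (sorted): A 20.78, D 8.12, B 6.14, E 5.16, C 2.98
take A (9 @ 187); take D (25 @ 203); take B (7 @ 43); take E (31 @ 160); take 10/40 of C → 29.75. Capacity used 82/82.
Total value = 622.75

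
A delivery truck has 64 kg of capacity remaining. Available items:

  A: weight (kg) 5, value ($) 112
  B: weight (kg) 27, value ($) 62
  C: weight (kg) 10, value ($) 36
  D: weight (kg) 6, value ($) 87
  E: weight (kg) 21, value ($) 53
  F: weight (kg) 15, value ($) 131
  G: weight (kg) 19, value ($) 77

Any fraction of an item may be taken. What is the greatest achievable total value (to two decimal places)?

Order: A (112/5=22.40) > D (87/6=14.50) > F (131/15=8.73) > G (77/19=4.05) > C (36/10=3.60) > E (53/21=2.52) > B (62/27=2.30)
Fill: take A (5 @ 112) → take D (6 @ 87) → take F (15 @ 131) → take G (19 @ 77) → take C (10 @ 36) → take 9/21 of E → 22.71; 64/64 used.
Total value = 465.71

465.71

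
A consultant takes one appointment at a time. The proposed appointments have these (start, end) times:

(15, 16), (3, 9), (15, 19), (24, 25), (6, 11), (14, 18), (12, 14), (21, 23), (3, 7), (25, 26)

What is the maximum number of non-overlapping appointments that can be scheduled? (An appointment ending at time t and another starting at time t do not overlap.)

Sort by end time and greedily take each interval whose start is ≥ the last chosen end.
By end time: (3,7), (3,9), (6,11), (12,14), (15,16), (14,18), (15,19), (21,23), (24,25), (25,26).
Pick (3,7); next start ≥ 7 → (12,14); next start ≥ 14 → (15,16); next start ≥ 16 → (21,23); next start ≥ 23 → (24,25); next start ≥ 25 → (25,26).
Selected 6 appointments.

6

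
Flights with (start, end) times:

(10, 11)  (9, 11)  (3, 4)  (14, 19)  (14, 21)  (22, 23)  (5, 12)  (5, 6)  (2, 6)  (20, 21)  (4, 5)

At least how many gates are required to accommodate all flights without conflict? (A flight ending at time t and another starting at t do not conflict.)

Count concurrent intervals with a sweep; the peak is the room count.
Events (time:±→running): 2:+→1 3:+→2 4:-→1 4:+→2 5:-→1 5:+→2 5:+→3 … peak 3.

3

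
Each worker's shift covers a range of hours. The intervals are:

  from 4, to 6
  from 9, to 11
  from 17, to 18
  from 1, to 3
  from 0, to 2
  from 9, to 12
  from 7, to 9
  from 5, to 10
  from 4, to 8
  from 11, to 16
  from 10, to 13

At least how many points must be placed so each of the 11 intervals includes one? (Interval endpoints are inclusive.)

5

Process intervals by earliest right end; each time one isn't hit yet, stab at its right endpoint.
Sorted: [0,2] [1,3] [4,6] [4,8] [7,9] [5,10] [9,11] [9,12] [10,13] [11,16] [17,18]
{[0,2],[1,3]} hit by 2; {[4,6],[4,8]} hit by 6; {[7,9],[5,10],[9,11],[9,12]} hit by 9; {[10,13],[11,16]} hit by 13; {[17,18]} hit by 18.
Points: 2, 6, 9, 13, 18 (5 total).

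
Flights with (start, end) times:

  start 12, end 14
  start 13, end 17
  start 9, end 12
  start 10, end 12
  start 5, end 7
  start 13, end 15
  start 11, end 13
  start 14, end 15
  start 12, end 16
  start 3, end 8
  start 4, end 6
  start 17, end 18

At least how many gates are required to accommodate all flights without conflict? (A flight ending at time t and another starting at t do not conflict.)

4

The answer is the maximum number of intervals overlapping at any instant.
starts: [3, 4, 5, 9, 10, 11, 12, 12, 13, 13, 14, 17]
ends:   [6, 7, 8, 12, 12, 13, 14, 15, 15, 16, 17, 18]
s3→1 s4→2 s5→3 e6→2 e7→1 e8→0 s9→1 s10→2 s11→3 e12→2 e12→1 s12→2 s12→3 e13→2 s13→3 s13→4  — peak 4.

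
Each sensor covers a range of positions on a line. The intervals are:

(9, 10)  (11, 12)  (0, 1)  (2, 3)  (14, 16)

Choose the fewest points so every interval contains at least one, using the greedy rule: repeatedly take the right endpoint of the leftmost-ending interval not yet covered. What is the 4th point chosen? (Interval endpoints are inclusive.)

Process intervals by earliest right end; each time one isn't hit yet, stab at its right endpoint.
Sorted: [0,1] [2,3] [9,10] [11,12] [14,16]
{[0,1]} hit by 1; {[2,3]} hit by 3; {[9,10]} hit by 10; {[11,12]} hit by 12; {[14,16]} hit by 16.
Points: 1, 3, 10, 12, 16 (5 total).

12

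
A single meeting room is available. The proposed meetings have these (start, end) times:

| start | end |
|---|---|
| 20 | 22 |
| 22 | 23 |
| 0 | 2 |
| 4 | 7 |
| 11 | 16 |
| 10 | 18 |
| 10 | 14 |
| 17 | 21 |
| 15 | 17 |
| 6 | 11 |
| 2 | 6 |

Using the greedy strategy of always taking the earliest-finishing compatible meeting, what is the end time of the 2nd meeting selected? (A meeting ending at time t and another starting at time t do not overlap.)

6

Sort by end time and greedily take each interval whose start is ≥ the last chosen end.
Sorted by end: (0,2)  (2,6)  (4,7)  (6,11)  (10,14)  (11,16)  (15,17)  (10,18)  (17,21)  (20,22)  (22,23)
take (0,2); take (2,6); take (6,11); skip (10,14); take (11,16); skip (15,17); take (17,21); take (22,23).
Selected: (0,2) (2,6) (6,11) (11,16) (17,21) (22,23)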